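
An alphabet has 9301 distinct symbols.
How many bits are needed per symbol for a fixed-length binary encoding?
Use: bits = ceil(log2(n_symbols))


log2(9301) = 13.1832
Bracket: 2^13 = 8192 < 9301 <= 2^14 = 16384
So ceil(log2(9301)) = 14

bits = ceil(log2(9301)) = ceil(13.1832) = 14 bits


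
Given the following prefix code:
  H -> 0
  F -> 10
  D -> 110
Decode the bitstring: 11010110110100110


Decoding step by step:
Bits 110 -> D
Bits 10 -> F
Bits 110 -> D
Bits 110 -> D
Bits 10 -> F
Bits 0 -> H
Bits 110 -> D


Decoded message: DFDDFHD


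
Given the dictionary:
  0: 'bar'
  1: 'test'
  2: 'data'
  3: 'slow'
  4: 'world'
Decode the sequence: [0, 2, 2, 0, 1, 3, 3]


Look up each index in the dictionary:
  0 -> 'bar'
  2 -> 'data'
  2 -> 'data'
  0 -> 'bar'
  1 -> 'test'
  3 -> 'slow'
  3 -> 'slow'

Decoded: "bar data data bar test slow slow"


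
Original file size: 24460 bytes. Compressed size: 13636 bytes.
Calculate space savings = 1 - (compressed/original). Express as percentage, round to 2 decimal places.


ratio = compressed/original = 13636/24460 = 0.557482
savings = 1 - ratio = 1 - 0.557482 = 0.442518
as a percentage: 0.442518 * 100 = 44.25%

Space savings = 1 - 13636/24460 = 44.25%


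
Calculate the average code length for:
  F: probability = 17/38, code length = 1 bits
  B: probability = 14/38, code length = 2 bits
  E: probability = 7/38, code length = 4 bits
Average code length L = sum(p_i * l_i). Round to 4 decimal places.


Weighted contributions p_i * l_i:
  F: (17/38) * 1 = 17/38
  B: (14/38) * 2 = 28/38
  E: (7/38) * 4 = 28/38
Sum = (17 + 28 + 28)/38 = 73/38

L = 73/38 = 1.9211 bits/symbol


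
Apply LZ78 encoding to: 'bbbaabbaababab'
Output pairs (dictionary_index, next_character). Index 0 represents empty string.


LZ78 encoding steps:
Dictionary: {0: ''}
Step 1: w='' (idx 0), next='b' -> output (0, 'b'), add 'b' as idx 1
Step 2: w='b' (idx 1), next='b' -> output (1, 'b'), add 'bb' as idx 2
Step 3: w='' (idx 0), next='a' -> output (0, 'a'), add 'a' as idx 3
Step 4: w='a' (idx 3), next='b' -> output (3, 'b'), add 'ab' as idx 4
Step 5: w='b' (idx 1), next='a' -> output (1, 'a'), add 'ba' as idx 5
Step 6: w='ab' (idx 4), next='a' -> output (4, 'a'), add 'aba' as idx 6
Step 7: w='ba' (idx 5), next='b' -> output (5, 'b'), add 'bab' as idx 7


Encoded: [(0, 'b'), (1, 'b'), (0, 'a'), (3, 'b'), (1, 'a'), (4, 'a'), (5, 'b')]


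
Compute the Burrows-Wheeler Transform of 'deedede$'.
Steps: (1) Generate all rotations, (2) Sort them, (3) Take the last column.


Rotations (sorted):
  0: $deedede -> last char: e
  1: de$deede -> last char: e
  2: dede$dee -> last char: e
  3: deedede$ -> last char: $
  4: e$deeded -> last char: d
  5: ede$deed -> last char: d
  6: edede$de -> last char: e
  7: eedede$d -> last char: d


BWT = eee$dded


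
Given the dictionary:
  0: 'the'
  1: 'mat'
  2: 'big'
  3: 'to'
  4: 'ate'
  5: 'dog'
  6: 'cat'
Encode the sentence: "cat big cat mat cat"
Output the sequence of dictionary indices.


Look up each word in the dictionary:
  'cat' -> 6
  'big' -> 2
  'cat' -> 6
  'mat' -> 1
  'cat' -> 6

Encoded: [6, 2, 6, 1, 6]


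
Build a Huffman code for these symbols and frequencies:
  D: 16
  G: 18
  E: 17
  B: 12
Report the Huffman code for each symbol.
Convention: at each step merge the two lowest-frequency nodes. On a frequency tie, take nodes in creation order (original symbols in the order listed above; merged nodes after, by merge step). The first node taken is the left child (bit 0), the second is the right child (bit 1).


Huffman tree construction:
Step 1: Merge B(12) + D(16) = 28
Step 2: Merge E(17) + G(18) = 35
Step 3: Merge (B+D)(28) + (E+G)(35) = 63
Read each symbol's code off the tree from the root (left child = 0, right child = 1).

Codes:
  D: 01 (length 2)
  G: 11 (length 2)
  E: 10 (length 2)
  B: 00 (length 2)
Average code length: 126/63 = 2.0000 bits/symbol


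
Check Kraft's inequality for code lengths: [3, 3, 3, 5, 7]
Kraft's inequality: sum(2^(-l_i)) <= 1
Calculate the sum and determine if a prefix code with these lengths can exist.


Sum = 2^(-3) + 2^(-3) + 2^(-3) + 2^(-5) + 2^(-7)
    = 0.125 + 0.125 + 0.125 + 0.03125 + 0.0078125
    = 53/128 = 0.4140625
Since 0.4140625 <= 1, Kraft's inequality IS satisfied.
A prefix code with these lengths CAN exist.

Kraft sum = 0.4140625. Satisfied.


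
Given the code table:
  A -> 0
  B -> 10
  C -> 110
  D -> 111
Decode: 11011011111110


Decoding:
110 -> C
110 -> C
111 -> D
111 -> D
10 -> B


Result: CCDDB


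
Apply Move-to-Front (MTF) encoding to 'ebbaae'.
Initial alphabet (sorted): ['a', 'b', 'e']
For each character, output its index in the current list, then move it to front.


MTF encoding:
'e': index 2 in ['a', 'b', 'e'] -> ['e', 'a', 'b']
'b': index 2 in ['e', 'a', 'b'] -> ['b', 'e', 'a']
'b': index 0 in ['b', 'e', 'a'] -> ['b', 'e', 'a']
'a': index 2 in ['b', 'e', 'a'] -> ['a', 'b', 'e']
'a': index 0 in ['a', 'b', 'e'] -> ['a', 'b', 'e']
'e': index 2 in ['a', 'b', 'e'] -> ['e', 'a', 'b']


Output: [2, 2, 0, 2, 0, 2]


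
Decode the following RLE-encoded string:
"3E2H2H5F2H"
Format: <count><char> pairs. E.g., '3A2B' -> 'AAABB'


Expanding each <count><char> pair:
  3E -> 'EEE'
  2H -> 'HH'
  2H -> 'HH'
  5F -> 'FFFFF'
  2H -> 'HH'

Decoded = EEEHHHHFFFFFHH


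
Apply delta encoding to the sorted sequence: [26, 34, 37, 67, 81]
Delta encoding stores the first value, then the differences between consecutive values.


First value: 26
Deltas:
  34 - 26 = 8
  37 - 34 = 3
  67 - 37 = 30
  81 - 67 = 14


Delta encoded: [26, 8, 3, 30, 14]


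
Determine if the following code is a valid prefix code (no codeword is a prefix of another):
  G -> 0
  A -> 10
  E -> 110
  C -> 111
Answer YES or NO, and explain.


Checking each pair (does one codeword prefix another?):
  G='0' vs A='10': no prefix
  G='0' vs E='110': no prefix
  G='0' vs C='111': no prefix
  A='10' vs G='0': no prefix
  A='10' vs E='110': no prefix
  A='10' vs C='111': no prefix
  E='110' vs G='0': no prefix
  E='110' vs A='10': no prefix
  E='110' vs C='111': no prefix
  C='111' vs G='0': no prefix
  C='111' vs A='10': no prefix
  C='111' vs E='110': no prefix
No violation found over all pairs.

YES -- this is a valid prefix code. No codeword is a prefix of any other codeword.


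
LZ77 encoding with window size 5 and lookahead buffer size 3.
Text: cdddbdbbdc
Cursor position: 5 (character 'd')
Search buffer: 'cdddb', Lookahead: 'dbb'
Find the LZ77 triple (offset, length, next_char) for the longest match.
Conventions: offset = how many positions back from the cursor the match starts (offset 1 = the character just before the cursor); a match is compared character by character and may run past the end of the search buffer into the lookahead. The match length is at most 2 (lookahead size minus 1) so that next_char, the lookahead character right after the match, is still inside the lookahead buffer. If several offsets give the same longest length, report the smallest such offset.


Try each offset into the search buffer:
  offset=1 (pos 4, char 'b'): match length 0
  offset=2 (pos 3, char 'd'): match length 2
  offset=3 (pos 2, char 'd'): match length 1
  offset=4 (pos 1, char 'd'): match length 1
  offset=5 (pos 0, char 'c'): match length 0
Longest match has length 2 at offset 2.
next_char = character at position 5 + 2 = 7 -> 'b'

Best match: offset=2, length=2 (matching 'db' starting at position 3)
LZ77 triple: (2, 2, 'b')


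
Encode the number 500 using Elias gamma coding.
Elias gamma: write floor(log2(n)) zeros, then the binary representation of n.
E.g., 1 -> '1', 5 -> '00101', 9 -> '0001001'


num_bits = floor(log2(500)) + 1 = 9
leading_zeros = num_bits - 1 = 8
binary(500) = 111110100

Elias gamma(500) = '00000000' + '111110100' = 00000000111110100 (17 bits)


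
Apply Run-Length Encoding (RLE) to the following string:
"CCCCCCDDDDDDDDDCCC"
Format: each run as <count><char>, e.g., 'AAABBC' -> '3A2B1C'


Scanning runs left to right:
  i=0: run of 'C' x 6 -> '6C'
  i=6: run of 'D' x 9 -> '9D'
  i=15: run of 'C' x 3 -> '3C'

RLE = 6C9D3C


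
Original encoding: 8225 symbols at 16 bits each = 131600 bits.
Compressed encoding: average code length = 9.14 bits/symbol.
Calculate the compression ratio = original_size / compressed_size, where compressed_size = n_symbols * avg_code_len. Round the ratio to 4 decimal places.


original_size = n_symbols * orig_bits = 8225 * 16 = 131600 bits
compressed_size = n_symbols * avg_code_len = 8225 * 9.14 = 75176.5 bits
ratio = original_size / compressed_size = 131600 / 75176.5 = 1.7505

Compression ratio = 1.7505


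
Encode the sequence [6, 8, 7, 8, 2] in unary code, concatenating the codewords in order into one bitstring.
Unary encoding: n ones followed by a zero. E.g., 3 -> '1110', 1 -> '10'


Encode each number as n ones followed by a terminating 0:
  6 -> 1111110 (7 bits)
  8 -> 111111110 (9 bits)
  7 -> 11111110 (8 bits)
  8 -> 111111110 (9 bits)
  2 -> 110 (3 bits)
Total length = 7 + 9 + 8 + 9 + 3 = 36 bits.

Unary([6, 8, 7, 8, 2]) = 111111011111111011111110111111110110 (36 bits)


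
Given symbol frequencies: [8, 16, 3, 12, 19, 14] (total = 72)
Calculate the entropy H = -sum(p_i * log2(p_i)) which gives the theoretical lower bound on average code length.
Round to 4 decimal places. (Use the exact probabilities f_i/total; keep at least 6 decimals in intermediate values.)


Per-symbol terms -p_i * log2(p_i) with p_i = f_i/72:
  p = 8/72 = 0.111111: log2(p) = -3.169925, -p*log2(p) = 0.352214
  p = 16/72 = 0.222222: log2(p) = -2.169925, -p*log2(p) = 0.482206
  p = 3/72 = 0.041667: log2(p) = -4.584963, -p*log2(p) = 0.191040
  p = 12/72 = 0.166667: log2(p) = -2.584963, -p*log2(p) = 0.430827
  p = 19/72 = 0.263889: log2(p) = -1.921997, -p*log2(p) = 0.507194
  p = 14/72 = 0.194444: log2(p) = -2.362570, -p*log2(p) = 0.459389
H = 0.352214 + 0.482206 + 0.191040 + 0.430827 + 0.507194 + 0.459389 = 2.422870

H = 2.4229 bits/symbol


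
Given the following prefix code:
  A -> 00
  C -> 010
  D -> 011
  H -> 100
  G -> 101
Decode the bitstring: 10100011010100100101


Decoding step by step:
Bits 101 -> G
Bits 00 -> A
Bits 011 -> D
Bits 010 -> C
Bits 100 -> H
Bits 100 -> H
Bits 101 -> G


Decoded message: GADCHHG


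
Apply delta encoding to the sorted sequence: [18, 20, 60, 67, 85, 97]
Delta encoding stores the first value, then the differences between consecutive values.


First value: 18
Deltas:
  20 - 18 = 2
  60 - 20 = 40
  67 - 60 = 7
  85 - 67 = 18
  97 - 85 = 12


Delta encoded: [18, 2, 40, 7, 18, 12]


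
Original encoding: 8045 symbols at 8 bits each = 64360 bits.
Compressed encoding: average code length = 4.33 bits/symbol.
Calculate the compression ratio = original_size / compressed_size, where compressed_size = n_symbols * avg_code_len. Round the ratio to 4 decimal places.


original_size = n_symbols * orig_bits = 8045 * 8 = 64360 bits
compressed_size = n_symbols * avg_code_len = 8045 * 4.33 = 34834.85 bits
ratio = original_size / compressed_size = 64360 / 34834.85 = 1.8476

Compression ratio = 1.8476


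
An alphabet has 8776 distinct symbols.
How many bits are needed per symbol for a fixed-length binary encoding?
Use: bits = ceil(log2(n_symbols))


log2(8776) = 13.0993
Bracket: 2^13 = 8192 < 8776 <= 2^14 = 16384
So ceil(log2(8776)) = 14

bits = ceil(log2(8776)) = ceil(13.0993) = 14 bits


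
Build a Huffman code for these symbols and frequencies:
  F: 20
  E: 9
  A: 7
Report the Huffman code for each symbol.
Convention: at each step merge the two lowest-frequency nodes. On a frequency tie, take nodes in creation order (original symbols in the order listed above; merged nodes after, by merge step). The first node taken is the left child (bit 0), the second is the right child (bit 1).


Huffman tree construction:
Step 1: Merge A(7) + E(9) = 16
Step 2: Merge (A+E)(16) + F(20) = 36
Read each symbol's code off the tree from the root (left child = 0, right child = 1).

Codes:
  F: 1 (length 1)
  E: 01 (length 2)
  A: 00 (length 2)
Average code length: 52/36 = 1.4444 bits/symbol


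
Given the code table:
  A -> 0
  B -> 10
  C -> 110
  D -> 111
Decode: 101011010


Decoding:
10 -> B
10 -> B
110 -> C
10 -> B


Result: BBCB


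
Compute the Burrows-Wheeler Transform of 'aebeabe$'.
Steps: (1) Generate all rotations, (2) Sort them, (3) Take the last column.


Rotations (sorted):
  0: $aebeabe -> last char: e
  1: abe$aebe -> last char: e
  2: aebeabe$ -> last char: $
  3: be$aebea -> last char: a
  4: beabe$ae -> last char: e
  5: e$aebeab -> last char: b
  6: eabe$aeb -> last char: b
  7: ebeabe$a -> last char: a


BWT = ee$aebba


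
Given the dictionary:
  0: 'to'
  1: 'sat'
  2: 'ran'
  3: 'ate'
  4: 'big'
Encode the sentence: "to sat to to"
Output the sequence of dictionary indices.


Look up each word in the dictionary:
  'to' -> 0
  'sat' -> 1
  'to' -> 0
  'to' -> 0

Encoded: [0, 1, 0, 0]


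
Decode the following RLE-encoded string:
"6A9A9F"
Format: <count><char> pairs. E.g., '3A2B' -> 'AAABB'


Expanding each <count><char> pair:
  6A -> 'AAAAAA'
  9A -> 'AAAAAAAAA'
  9F -> 'FFFFFFFFF'

Decoded = AAAAAAAAAAAAAAAFFFFFFFFF


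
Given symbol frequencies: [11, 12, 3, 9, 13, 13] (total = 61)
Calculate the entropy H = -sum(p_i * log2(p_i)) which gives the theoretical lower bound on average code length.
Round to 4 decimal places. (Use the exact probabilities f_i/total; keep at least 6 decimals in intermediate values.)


Per-symbol terms -p_i * log2(p_i) with p_i = f_i/61:
  p = 11/61 = 0.180328: log2(p) = -2.471306, -p*log2(p) = 0.445645
  p = 12/61 = 0.196721: log2(p) = -2.345775, -p*log2(p) = 0.461464
  p = 3/61 = 0.049180: log2(p) = -4.345775, -p*log2(p) = 0.213727
  p = 9/61 = 0.147541: log2(p) = -2.760812, -p*log2(p) = 0.407333
  p = 13/61 = 0.213115: log2(p) = -2.230298, -p*log2(p) = 0.475309
  p = 13/61 = 0.213115: log2(p) = -2.230298, -p*log2(p) = 0.475309
H = 0.445645 + 0.461464 + 0.213727 + 0.407333 + 0.475309 + 0.475309 = 2.478787

H = 2.4788 bits/symbol


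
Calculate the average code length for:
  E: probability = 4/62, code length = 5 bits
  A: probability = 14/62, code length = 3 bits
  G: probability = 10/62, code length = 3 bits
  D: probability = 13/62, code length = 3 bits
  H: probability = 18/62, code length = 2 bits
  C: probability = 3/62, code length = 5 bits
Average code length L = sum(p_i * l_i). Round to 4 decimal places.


Weighted contributions p_i * l_i:
  E: (4/62) * 5 = 20/62
  A: (14/62) * 3 = 42/62
  G: (10/62) * 3 = 30/62
  D: (13/62) * 3 = 39/62
  H: (18/62) * 2 = 36/62
  C: (3/62) * 5 = 15/62
Sum = (20 + 42 + 30 + 39 + 36 + 15)/62 = 182/62

L = 182/62 = 2.9355 bits/symbol


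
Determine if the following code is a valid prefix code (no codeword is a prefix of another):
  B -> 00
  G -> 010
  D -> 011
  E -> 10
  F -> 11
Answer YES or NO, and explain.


Checking each pair (does one codeword prefix another?):
  B='00' vs G='010': no prefix
  B='00' vs D='011': no prefix
  B='00' vs E='10': no prefix
  B='00' vs F='11': no prefix
  G='010' vs B='00': no prefix
  G='010' vs D='011': no prefix
  G='010' vs E='10': no prefix
  G='010' vs F='11': no prefix
  D='011' vs B='00': no prefix
  D='011' vs G='010': no prefix
  D='011' vs E='10': no prefix
  D='011' vs F='11': no prefix
  E='10' vs B='00': no prefix
  E='10' vs G='010': no prefix
  E='10' vs D='011': no prefix
  E='10' vs F='11': no prefix
  F='11' vs B='00': no prefix
  F='11' vs G='010': no prefix
  F='11' vs D='011': no prefix
  F='11' vs E='10': no prefix
No violation found over all pairs.

YES -- this is a valid prefix code. No codeword is a prefix of any other codeword.


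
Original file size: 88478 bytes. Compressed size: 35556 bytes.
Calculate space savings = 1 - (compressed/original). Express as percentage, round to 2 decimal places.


ratio = compressed/original = 35556/88478 = 0.401863
savings = 1 - ratio = 1 - 0.401863 = 0.598137
as a percentage: 0.598137 * 100 = 59.81%

Space savings = 1 - 35556/88478 = 59.81%


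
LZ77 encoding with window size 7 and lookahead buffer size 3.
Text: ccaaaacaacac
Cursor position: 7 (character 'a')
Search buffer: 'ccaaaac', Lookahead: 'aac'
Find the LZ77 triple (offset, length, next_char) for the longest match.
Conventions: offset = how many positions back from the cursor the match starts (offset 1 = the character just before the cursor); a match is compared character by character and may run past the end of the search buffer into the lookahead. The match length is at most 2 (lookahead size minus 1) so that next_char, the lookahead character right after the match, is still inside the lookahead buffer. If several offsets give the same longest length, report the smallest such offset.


Try each offset into the search buffer:
  offset=1 (pos 6, char 'c'): match length 0
  offset=2 (pos 5, char 'a'): match length 1
  offset=3 (pos 4, char 'a'): match length 2
  offset=4 (pos 3, char 'a'): match length 2
  offset=5 (pos 2, char 'a'): match length 2
  offset=6 (pos 1, char 'c'): match length 0
  offset=7 (pos 0, char 'c'): match length 0
Longest match has length 2, found at offsets 3, 4, 5; take the smallest, offset 3.
next_char = character at position 7 + 2 = 9 -> 'c'

Best match: offset=3, length=2 (matching 'aa' starting at position 4)
LZ77 triple: (3, 2, 'c')


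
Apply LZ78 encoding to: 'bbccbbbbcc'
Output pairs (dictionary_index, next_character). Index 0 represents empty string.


LZ78 encoding steps:
Dictionary: {0: ''}
Step 1: w='' (idx 0), next='b' -> output (0, 'b'), add 'b' as idx 1
Step 2: w='b' (idx 1), next='c' -> output (1, 'c'), add 'bc' as idx 2
Step 3: w='' (idx 0), next='c' -> output (0, 'c'), add 'c' as idx 3
Step 4: w='b' (idx 1), next='b' -> output (1, 'b'), add 'bb' as idx 4
Step 5: w='bb' (idx 4), next='c' -> output (4, 'c'), add 'bbc' as idx 5
Step 6: w='c' (idx 3), end of input -> output (3, '')


Encoded: [(0, 'b'), (1, 'c'), (0, 'c'), (1, 'b'), (4, 'c'), (3, '')]


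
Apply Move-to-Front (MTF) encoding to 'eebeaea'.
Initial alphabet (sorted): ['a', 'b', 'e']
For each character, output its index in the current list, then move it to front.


MTF encoding:
'e': index 2 in ['a', 'b', 'e'] -> ['e', 'a', 'b']
'e': index 0 in ['e', 'a', 'b'] -> ['e', 'a', 'b']
'b': index 2 in ['e', 'a', 'b'] -> ['b', 'e', 'a']
'e': index 1 in ['b', 'e', 'a'] -> ['e', 'b', 'a']
'a': index 2 in ['e', 'b', 'a'] -> ['a', 'e', 'b']
'e': index 1 in ['a', 'e', 'b'] -> ['e', 'a', 'b']
'a': index 1 in ['e', 'a', 'b'] -> ['a', 'e', 'b']


Output: [2, 0, 2, 1, 2, 1, 1]


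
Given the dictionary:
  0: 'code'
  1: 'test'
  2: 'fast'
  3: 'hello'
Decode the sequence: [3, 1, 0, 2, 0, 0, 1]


Look up each index in the dictionary:
  3 -> 'hello'
  1 -> 'test'
  0 -> 'code'
  2 -> 'fast'
  0 -> 'code'
  0 -> 'code'
  1 -> 'test'

Decoded: "hello test code fast code code test"


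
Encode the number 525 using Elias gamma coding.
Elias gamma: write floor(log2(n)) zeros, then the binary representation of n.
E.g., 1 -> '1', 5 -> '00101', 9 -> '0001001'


num_bits = floor(log2(525)) + 1 = 10
leading_zeros = num_bits - 1 = 9
binary(525) = 1000001101

Elias gamma(525) = '000000000' + '1000001101' = 0000000001000001101 (19 bits)


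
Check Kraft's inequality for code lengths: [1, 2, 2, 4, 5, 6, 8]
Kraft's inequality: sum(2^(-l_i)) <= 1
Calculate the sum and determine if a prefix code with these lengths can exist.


Sum = 2^(-1) + 2^(-2) + 2^(-2) + 2^(-4) + 2^(-5) + 2^(-6) + 2^(-8)
    = 0.5 + 0.25 + 0.25 + 0.0625 + 0.03125 + 0.015625 + 0.00390625
    = 285/256 = 1.11328125
Since 1.11328125 > 1, Kraft's inequality is NOT satisfied.
A prefix code with these lengths CANNOT exist.

Kraft sum = 1.11328125. Not satisfied.


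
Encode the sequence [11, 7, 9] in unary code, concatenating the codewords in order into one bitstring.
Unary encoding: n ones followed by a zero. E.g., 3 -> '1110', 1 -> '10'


Encode each number as n ones followed by a terminating 0:
  11 -> 111111111110 (12 bits)
  7 -> 11111110 (8 bits)
  9 -> 1111111110 (10 bits)
Total length = 12 + 8 + 10 = 30 bits.

Unary([11, 7, 9]) = 111111111110111111101111111110 (30 bits)


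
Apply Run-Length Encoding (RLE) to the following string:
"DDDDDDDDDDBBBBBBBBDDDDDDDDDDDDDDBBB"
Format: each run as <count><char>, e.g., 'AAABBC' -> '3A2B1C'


Scanning runs left to right:
  i=0: run of 'D' x 10 -> '10D'
  i=10: run of 'B' x 8 -> '8B'
  i=18: run of 'D' x 14 -> '14D'
  i=32: run of 'B' x 3 -> '3B'

RLE = 10D8B14D3B


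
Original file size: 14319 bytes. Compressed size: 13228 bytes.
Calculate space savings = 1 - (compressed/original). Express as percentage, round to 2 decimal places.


ratio = compressed/original = 13228/14319 = 0.923808
savings = 1 - ratio = 1 - 0.923808 = 0.076192
as a percentage: 0.076192 * 100 = 7.62%

Space savings = 1 - 13228/14319 = 7.62%


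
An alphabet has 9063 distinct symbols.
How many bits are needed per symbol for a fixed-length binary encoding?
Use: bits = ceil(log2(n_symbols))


log2(9063) = 13.1458
Bracket: 2^13 = 8192 < 9063 <= 2^14 = 16384
So ceil(log2(9063)) = 14

bits = ceil(log2(9063)) = ceil(13.1458) = 14 bits


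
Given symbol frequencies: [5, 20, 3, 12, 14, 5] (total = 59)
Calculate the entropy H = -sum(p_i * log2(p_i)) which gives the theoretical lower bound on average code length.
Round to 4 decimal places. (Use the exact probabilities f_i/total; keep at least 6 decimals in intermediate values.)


Per-symbol terms -p_i * log2(p_i) with p_i = f_i/59:
  p = 5/59 = 0.084746: log2(p) = -3.560715, -p*log2(p) = 0.301756
  p = 20/59 = 0.338983: log2(p) = -1.560715, -p*log2(p) = 0.529056
  p = 3/59 = 0.050847: log2(p) = -4.297681, -p*log2(p) = 0.218526
  p = 12/59 = 0.203390: log2(p) = -2.297681, -p*log2(p) = 0.467325
  p = 14/59 = 0.237288: log2(p) = -2.075288, -p*log2(p) = 0.492441
  p = 5/59 = 0.084746: log2(p) = -3.560715, -p*log2(p) = 0.301756
H = 0.301756 + 0.529056 + 0.218526 + 0.467325 + 0.492441 + 0.301756 = 2.310860

H = 2.3109 bits/symbol


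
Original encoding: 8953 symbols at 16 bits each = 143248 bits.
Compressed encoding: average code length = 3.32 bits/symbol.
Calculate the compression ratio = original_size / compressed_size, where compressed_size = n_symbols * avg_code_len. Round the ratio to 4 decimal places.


original_size = n_symbols * orig_bits = 8953 * 16 = 143248 bits
compressed_size = n_symbols * avg_code_len = 8953 * 3.32 = 29723.96 bits
ratio = original_size / compressed_size = 143248 / 29723.96 = 4.8193

Compression ratio = 4.8193


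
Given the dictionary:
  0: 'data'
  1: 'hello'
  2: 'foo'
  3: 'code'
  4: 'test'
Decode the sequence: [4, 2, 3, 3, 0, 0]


Look up each index in the dictionary:
  4 -> 'test'
  2 -> 'foo'
  3 -> 'code'
  3 -> 'code'
  0 -> 'data'
  0 -> 'data'

Decoded: "test foo code code data data"


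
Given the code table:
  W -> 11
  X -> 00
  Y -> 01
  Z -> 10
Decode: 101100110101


Decoding:
10 -> Z
11 -> W
00 -> X
11 -> W
01 -> Y
01 -> Y


Result: ZWXWYY


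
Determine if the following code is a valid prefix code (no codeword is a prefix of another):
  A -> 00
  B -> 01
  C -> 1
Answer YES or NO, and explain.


Checking each pair (does one codeword prefix another?):
  A='00' vs B='01': no prefix
  A='00' vs C='1': no prefix
  B='01' vs A='00': no prefix
  B='01' vs C='1': no prefix
  C='1' vs A='00': no prefix
  C='1' vs B='01': no prefix
No violation found over all pairs.

YES -- this is a valid prefix code. No codeword is a prefix of any other codeword.


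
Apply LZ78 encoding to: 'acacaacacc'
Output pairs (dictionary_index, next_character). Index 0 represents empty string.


LZ78 encoding steps:
Dictionary: {0: ''}
Step 1: w='' (idx 0), next='a' -> output (0, 'a'), add 'a' as idx 1
Step 2: w='' (idx 0), next='c' -> output (0, 'c'), add 'c' as idx 2
Step 3: w='a' (idx 1), next='c' -> output (1, 'c'), add 'ac' as idx 3
Step 4: w='a' (idx 1), next='a' -> output (1, 'a'), add 'aa' as idx 4
Step 5: w='c' (idx 2), next='a' -> output (2, 'a'), add 'ca' as idx 5
Step 6: w='c' (idx 2), next='c' -> output (2, 'c'), add 'cc' as idx 6


Encoded: [(0, 'a'), (0, 'c'), (1, 'c'), (1, 'a'), (2, 'a'), (2, 'c')]


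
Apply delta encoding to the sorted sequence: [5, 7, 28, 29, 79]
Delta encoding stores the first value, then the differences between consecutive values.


First value: 5
Deltas:
  7 - 5 = 2
  28 - 7 = 21
  29 - 28 = 1
  79 - 29 = 50


Delta encoded: [5, 2, 21, 1, 50]


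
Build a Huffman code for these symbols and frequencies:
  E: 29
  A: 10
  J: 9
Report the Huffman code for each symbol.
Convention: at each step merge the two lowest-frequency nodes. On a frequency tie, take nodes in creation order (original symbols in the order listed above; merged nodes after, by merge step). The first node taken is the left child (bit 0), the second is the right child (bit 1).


Huffman tree construction:
Step 1: Merge J(9) + A(10) = 19
Step 2: Merge (J+A)(19) + E(29) = 48
Read each symbol's code off the tree from the root (left child = 0, right child = 1).

Codes:
  E: 1 (length 1)
  A: 01 (length 2)
  J: 00 (length 2)
Average code length: 67/48 = 1.3958 bits/symbol


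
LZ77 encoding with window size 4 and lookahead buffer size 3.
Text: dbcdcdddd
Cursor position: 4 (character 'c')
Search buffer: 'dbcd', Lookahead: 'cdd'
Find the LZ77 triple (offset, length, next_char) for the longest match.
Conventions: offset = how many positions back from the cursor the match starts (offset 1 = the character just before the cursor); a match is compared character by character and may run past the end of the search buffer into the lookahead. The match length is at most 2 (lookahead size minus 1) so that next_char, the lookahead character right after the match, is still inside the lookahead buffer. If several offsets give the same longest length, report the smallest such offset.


Try each offset into the search buffer:
  offset=1 (pos 3, char 'd'): match length 0
  offset=2 (pos 2, char 'c'): match length 2
  offset=3 (pos 1, char 'b'): match length 0
  offset=4 (pos 0, char 'd'): match length 0
Longest match has length 2 at offset 2.
next_char = character at position 4 + 2 = 6 -> 'd'

Best match: offset=2, length=2 (matching 'cd' starting at position 2)
LZ77 triple: (2, 2, 'd')


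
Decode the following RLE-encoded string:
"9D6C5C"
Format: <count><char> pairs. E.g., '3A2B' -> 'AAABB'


Expanding each <count><char> pair:
  9D -> 'DDDDDDDDD'
  6C -> 'CCCCCC'
  5C -> 'CCCCC'

Decoded = DDDDDDDDDCCCCCCCCCCC


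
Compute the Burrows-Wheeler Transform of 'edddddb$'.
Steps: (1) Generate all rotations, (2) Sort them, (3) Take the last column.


Rotations (sorted):
  0: $edddddb -> last char: b
  1: b$eddddd -> last char: d
  2: db$edddd -> last char: d
  3: ddb$eddd -> last char: d
  4: dddb$edd -> last char: d
  5: ddddb$ed -> last char: d
  6: dddddb$e -> last char: e
  7: edddddb$ -> last char: $


BWT = bddddde$


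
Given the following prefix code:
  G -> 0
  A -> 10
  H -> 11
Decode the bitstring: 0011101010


Decoding step by step:
Bits 0 -> G
Bits 0 -> G
Bits 11 -> H
Bits 10 -> A
Bits 10 -> A
Bits 10 -> A


Decoded message: GGHAAA


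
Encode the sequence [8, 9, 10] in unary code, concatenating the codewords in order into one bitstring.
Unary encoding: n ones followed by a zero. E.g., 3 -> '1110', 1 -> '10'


Encode each number as n ones followed by a terminating 0:
  8 -> 111111110 (9 bits)
  9 -> 1111111110 (10 bits)
  10 -> 11111111110 (11 bits)
Total length = 9 + 10 + 11 = 30 bits.

Unary([8, 9, 10]) = 111111110111111111011111111110 (30 bits)


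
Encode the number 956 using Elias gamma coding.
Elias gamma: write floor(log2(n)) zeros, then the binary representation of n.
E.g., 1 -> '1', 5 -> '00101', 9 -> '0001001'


num_bits = floor(log2(956)) + 1 = 10
leading_zeros = num_bits - 1 = 9
binary(956) = 1110111100

Elias gamma(956) = '000000000' + '1110111100' = 0000000001110111100 (19 bits)


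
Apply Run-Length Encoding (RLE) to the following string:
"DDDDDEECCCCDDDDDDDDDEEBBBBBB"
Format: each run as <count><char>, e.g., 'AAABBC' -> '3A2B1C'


Scanning runs left to right:
  i=0: run of 'D' x 5 -> '5D'
  i=5: run of 'E' x 2 -> '2E'
  i=7: run of 'C' x 4 -> '4C'
  i=11: run of 'D' x 9 -> '9D'
  i=20: run of 'E' x 2 -> '2E'
  i=22: run of 'B' x 6 -> '6B'

RLE = 5D2E4C9D2E6B


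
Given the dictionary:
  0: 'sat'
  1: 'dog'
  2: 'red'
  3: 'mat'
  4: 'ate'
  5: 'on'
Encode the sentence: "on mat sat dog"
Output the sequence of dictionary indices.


Look up each word in the dictionary:
  'on' -> 5
  'mat' -> 3
  'sat' -> 0
  'dog' -> 1

Encoded: [5, 3, 0, 1]


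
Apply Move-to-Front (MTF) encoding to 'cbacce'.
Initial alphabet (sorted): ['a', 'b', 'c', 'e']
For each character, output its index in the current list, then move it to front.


MTF encoding:
'c': index 2 in ['a', 'b', 'c', 'e'] -> ['c', 'a', 'b', 'e']
'b': index 2 in ['c', 'a', 'b', 'e'] -> ['b', 'c', 'a', 'e']
'a': index 2 in ['b', 'c', 'a', 'e'] -> ['a', 'b', 'c', 'e']
'c': index 2 in ['a', 'b', 'c', 'e'] -> ['c', 'a', 'b', 'e']
'c': index 0 in ['c', 'a', 'b', 'e'] -> ['c', 'a', 'b', 'e']
'e': index 3 in ['c', 'a', 'b', 'e'] -> ['e', 'c', 'a', 'b']


Output: [2, 2, 2, 2, 0, 3]


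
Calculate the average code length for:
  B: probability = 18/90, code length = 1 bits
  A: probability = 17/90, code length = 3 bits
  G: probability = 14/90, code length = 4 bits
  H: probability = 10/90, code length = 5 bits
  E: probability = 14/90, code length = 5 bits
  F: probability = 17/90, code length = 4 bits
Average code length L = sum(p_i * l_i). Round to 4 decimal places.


Weighted contributions p_i * l_i:
  B: (18/90) * 1 = 18/90
  A: (17/90) * 3 = 51/90
  G: (14/90) * 4 = 56/90
  H: (10/90) * 5 = 50/90
  E: (14/90) * 5 = 70/90
  F: (17/90) * 4 = 68/90
Sum = (18 + 51 + 56 + 50 + 70 + 68)/90 = 313/90

L = 313/90 = 3.4778 bits/symbol


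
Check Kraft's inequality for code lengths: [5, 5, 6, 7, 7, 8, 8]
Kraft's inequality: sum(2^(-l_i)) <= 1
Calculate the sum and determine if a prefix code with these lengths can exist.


Sum = 2^(-5) + 2^(-5) + 2^(-6) + 2^(-7) + 2^(-7) + 2^(-8) + 2^(-8)
    = 0.03125 + 0.03125 + 0.015625 + 0.0078125 + 0.0078125 + 0.00390625 + 0.00390625
    = 26/256 = 0.1015625
Since 0.1015625 <= 1, Kraft's inequality IS satisfied.
A prefix code with these lengths CAN exist.

Kraft sum = 0.1015625. Satisfied.


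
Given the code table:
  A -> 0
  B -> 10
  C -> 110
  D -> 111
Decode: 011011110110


Decoding:
0 -> A
110 -> C
111 -> D
10 -> B
110 -> C


Result: ACDBC


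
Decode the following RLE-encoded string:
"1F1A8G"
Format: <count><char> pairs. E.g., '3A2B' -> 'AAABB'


Expanding each <count><char> pair:
  1F -> 'F'
  1A -> 'A'
  8G -> 'GGGGGGGG'

Decoded = FAGGGGGGGG


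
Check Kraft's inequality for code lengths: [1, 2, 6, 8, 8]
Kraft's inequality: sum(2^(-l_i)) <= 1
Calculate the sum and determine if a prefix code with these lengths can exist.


Sum = 2^(-1) + 2^(-2) + 2^(-6) + 2^(-8) + 2^(-8)
    = 0.5 + 0.25 + 0.015625 + 0.00390625 + 0.00390625
    = 198/256 = 0.7734375
Since 0.7734375 <= 1, Kraft's inequality IS satisfied.
A prefix code with these lengths CAN exist.

Kraft sum = 0.7734375. Satisfied.


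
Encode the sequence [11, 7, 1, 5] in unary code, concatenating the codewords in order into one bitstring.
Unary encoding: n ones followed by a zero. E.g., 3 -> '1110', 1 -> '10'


Encode each number as n ones followed by a terminating 0:
  11 -> 111111111110 (12 bits)
  7 -> 11111110 (8 bits)
  1 -> 10 (2 bits)
  5 -> 111110 (6 bits)
Total length = 12 + 8 + 2 + 6 = 28 bits.

Unary([11, 7, 1, 5]) = 1111111111101111111010111110 (28 bits)


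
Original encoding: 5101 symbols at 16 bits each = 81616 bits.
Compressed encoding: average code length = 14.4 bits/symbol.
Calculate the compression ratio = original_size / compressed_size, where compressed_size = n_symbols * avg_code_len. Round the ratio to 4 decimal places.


original_size = n_symbols * orig_bits = 5101 * 16 = 81616 bits
compressed_size = n_symbols * avg_code_len = 5101 * 14.4 = 73454.4 bits
ratio = original_size / compressed_size = 81616 / 73454.4 = 1.1111

Compression ratio = 1.1111


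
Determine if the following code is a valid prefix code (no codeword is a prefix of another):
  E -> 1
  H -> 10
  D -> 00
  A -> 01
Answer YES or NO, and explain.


Checking each pair (does one codeword prefix another?):
  E='1' vs H='10': prefix -- VIOLATION

NO -- this is NOT a valid prefix code. E (1) is a prefix of H (10).


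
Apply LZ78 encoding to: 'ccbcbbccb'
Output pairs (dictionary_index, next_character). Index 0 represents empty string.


LZ78 encoding steps:
Dictionary: {0: ''}
Step 1: w='' (idx 0), next='c' -> output (0, 'c'), add 'c' as idx 1
Step 2: w='c' (idx 1), next='b' -> output (1, 'b'), add 'cb' as idx 2
Step 3: w='cb' (idx 2), next='b' -> output (2, 'b'), add 'cbb' as idx 3
Step 4: w='c' (idx 1), next='c' -> output (1, 'c'), add 'cc' as idx 4
Step 5: w='' (idx 0), next='b' -> output (0, 'b'), add 'b' as idx 5


Encoded: [(0, 'c'), (1, 'b'), (2, 'b'), (1, 'c'), (0, 'b')]


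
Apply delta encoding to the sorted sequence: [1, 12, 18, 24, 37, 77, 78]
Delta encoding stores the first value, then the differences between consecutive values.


First value: 1
Deltas:
  12 - 1 = 11
  18 - 12 = 6
  24 - 18 = 6
  37 - 24 = 13
  77 - 37 = 40
  78 - 77 = 1


Delta encoded: [1, 11, 6, 6, 13, 40, 1]


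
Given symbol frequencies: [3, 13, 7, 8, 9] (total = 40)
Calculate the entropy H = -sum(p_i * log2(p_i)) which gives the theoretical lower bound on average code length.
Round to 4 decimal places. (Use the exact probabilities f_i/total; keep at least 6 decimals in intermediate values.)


Per-symbol terms -p_i * log2(p_i) with p_i = f_i/40:
  p = 3/40 = 0.075000: log2(p) = -3.736966, -p*log2(p) = 0.280272
  p = 13/40 = 0.325000: log2(p) = -1.621488, -p*log2(p) = 0.526984
  p = 7/40 = 0.175000: log2(p) = -2.514573, -p*log2(p) = 0.440050
  p = 8/40 = 0.200000: log2(p) = -2.321928, -p*log2(p) = 0.464386
  p = 9/40 = 0.225000: log2(p) = -2.152003, -p*log2(p) = 0.484201
H = 0.280272 + 0.526984 + 0.440050 + 0.464386 + 0.484201 = 2.195893

H = 2.1959 bits/symbol


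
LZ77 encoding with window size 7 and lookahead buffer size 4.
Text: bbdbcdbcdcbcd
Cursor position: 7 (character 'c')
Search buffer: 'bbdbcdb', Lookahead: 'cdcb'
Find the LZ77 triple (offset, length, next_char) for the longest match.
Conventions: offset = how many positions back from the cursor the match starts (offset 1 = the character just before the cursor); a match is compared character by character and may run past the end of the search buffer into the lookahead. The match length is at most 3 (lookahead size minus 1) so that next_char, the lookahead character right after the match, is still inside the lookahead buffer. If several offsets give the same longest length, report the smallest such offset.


Try each offset into the search buffer:
  offset=1 (pos 6, char 'b'): match length 0
  offset=2 (pos 5, char 'd'): match length 0
  offset=3 (pos 4, char 'c'): match length 2
  offset=4 (pos 3, char 'b'): match length 0
  offset=5 (pos 2, char 'd'): match length 0
  offset=6 (pos 1, char 'b'): match length 0
  offset=7 (pos 0, char 'b'): match length 0
Longest match has length 2 at offset 3.
next_char = character at position 7 + 2 = 9 -> 'c'

Best match: offset=3, length=2 (matching 'cd' starting at position 4)
LZ77 triple: (3, 2, 'c')


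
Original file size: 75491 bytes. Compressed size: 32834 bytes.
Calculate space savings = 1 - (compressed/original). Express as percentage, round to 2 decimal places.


ratio = compressed/original = 32834/75491 = 0.434939
savings = 1 - ratio = 1 - 0.434939 = 0.565061
as a percentage: 0.565061 * 100 = 56.51%

Space savings = 1 - 32834/75491 = 56.51%


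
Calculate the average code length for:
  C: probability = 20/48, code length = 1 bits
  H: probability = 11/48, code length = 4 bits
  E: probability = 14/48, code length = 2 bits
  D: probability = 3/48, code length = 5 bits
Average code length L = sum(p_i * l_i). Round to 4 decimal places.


Weighted contributions p_i * l_i:
  C: (20/48) * 1 = 20/48
  H: (11/48) * 4 = 44/48
  E: (14/48) * 2 = 28/48
  D: (3/48) * 5 = 15/48
Sum = (20 + 44 + 28 + 15)/48 = 107/48

L = 107/48 = 2.2292 bits/symbol


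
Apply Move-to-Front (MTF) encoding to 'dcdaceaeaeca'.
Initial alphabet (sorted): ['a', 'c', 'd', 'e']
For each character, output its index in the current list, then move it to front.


MTF encoding:
'd': index 2 in ['a', 'c', 'd', 'e'] -> ['d', 'a', 'c', 'e']
'c': index 2 in ['d', 'a', 'c', 'e'] -> ['c', 'd', 'a', 'e']
'd': index 1 in ['c', 'd', 'a', 'e'] -> ['d', 'c', 'a', 'e']
'a': index 2 in ['d', 'c', 'a', 'e'] -> ['a', 'd', 'c', 'e']
'c': index 2 in ['a', 'd', 'c', 'e'] -> ['c', 'a', 'd', 'e']
'e': index 3 in ['c', 'a', 'd', 'e'] -> ['e', 'c', 'a', 'd']
'a': index 2 in ['e', 'c', 'a', 'd'] -> ['a', 'e', 'c', 'd']
'e': index 1 in ['a', 'e', 'c', 'd'] -> ['e', 'a', 'c', 'd']
'a': index 1 in ['e', 'a', 'c', 'd'] -> ['a', 'e', 'c', 'd']
'e': index 1 in ['a', 'e', 'c', 'd'] -> ['e', 'a', 'c', 'd']
'c': index 2 in ['e', 'a', 'c', 'd'] -> ['c', 'e', 'a', 'd']
'a': index 2 in ['c', 'e', 'a', 'd'] -> ['a', 'c', 'e', 'd']


Output: [2, 2, 1, 2, 2, 3, 2, 1, 1, 1, 2, 2]


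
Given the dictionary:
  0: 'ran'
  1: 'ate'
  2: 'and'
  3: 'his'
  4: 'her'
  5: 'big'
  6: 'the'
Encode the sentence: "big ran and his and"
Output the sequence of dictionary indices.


Look up each word in the dictionary:
  'big' -> 5
  'ran' -> 0
  'and' -> 2
  'his' -> 3
  'and' -> 2

Encoded: [5, 0, 2, 3, 2]


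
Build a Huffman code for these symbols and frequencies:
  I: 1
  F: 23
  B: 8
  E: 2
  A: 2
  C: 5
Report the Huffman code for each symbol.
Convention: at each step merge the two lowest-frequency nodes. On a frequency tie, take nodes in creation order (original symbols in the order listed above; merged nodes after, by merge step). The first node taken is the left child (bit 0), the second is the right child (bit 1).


Huffman tree construction:
Step 1: Merge I(1) + E(2) = 3
Step 2: Merge A(2) + (I+E)(3) = 5
Step 3: Merge C(5) + (A+(I+E))(5) = 10
Step 4: Merge B(8) + (C+(A+(I+E)))(10) = 18
Step 5: Merge (B+(C+(A+(I+E))))(18) + F(23) = 41
Read each symbol's code off the tree from the root (left child = 0, right child = 1).

Codes:
  I: 01110 (length 5)
  F: 1 (length 1)
  B: 00 (length 2)
  E: 01111 (length 5)
  A: 0110 (length 4)
  C: 010 (length 3)
Average code length: 77/41 = 1.8780 bits/symbol


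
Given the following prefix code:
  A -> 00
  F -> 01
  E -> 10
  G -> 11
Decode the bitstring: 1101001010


Decoding step by step:
Bits 11 -> G
Bits 01 -> F
Bits 00 -> A
Bits 10 -> E
Bits 10 -> E


Decoded message: GFAEE


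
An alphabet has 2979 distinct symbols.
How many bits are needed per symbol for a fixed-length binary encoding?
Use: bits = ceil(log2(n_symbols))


log2(2979) = 11.5406
Bracket: 2^11 = 2048 < 2979 <= 2^12 = 4096
So ceil(log2(2979)) = 12

bits = ceil(log2(2979)) = ceil(11.5406) = 12 bits


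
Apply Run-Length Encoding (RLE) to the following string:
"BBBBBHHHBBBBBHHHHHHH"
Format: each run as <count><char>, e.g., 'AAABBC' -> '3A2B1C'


Scanning runs left to right:
  i=0: run of 'B' x 5 -> '5B'
  i=5: run of 'H' x 3 -> '3H'
  i=8: run of 'B' x 5 -> '5B'
  i=13: run of 'H' x 7 -> '7H'

RLE = 5B3H5B7H


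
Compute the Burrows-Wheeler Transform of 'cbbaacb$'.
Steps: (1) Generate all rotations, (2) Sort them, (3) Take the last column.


Rotations (sorted):
  0: $cbbaacb -> last char: b
  1: aacb$cbb -> last char: b
  2: acb$cbba -> last char: a
  3: b$cbbaac -> last char: c
  4: baacb$cb -> last char: b
  5: bbaacb$c -> last char: c
  6: cb$cbbaa -> last char: a
  7: cbbaacb$ -> last char: $


BWT = bbacbca$


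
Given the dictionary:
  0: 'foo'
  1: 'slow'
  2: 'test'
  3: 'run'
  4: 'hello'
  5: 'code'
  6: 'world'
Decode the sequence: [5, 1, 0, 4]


Look up each index in the dictionary:
  5 -> 'code'
  1 -> 'slow'
  0 -> 'foo'
  4 -> 'hello'

Decoded: "code slow foo hello"


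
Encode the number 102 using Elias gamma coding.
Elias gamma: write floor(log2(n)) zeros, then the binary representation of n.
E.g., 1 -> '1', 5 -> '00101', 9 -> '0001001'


num_bits = floor(log2(102)) + 1 = 7
leading_zeros = num_bits - 1 = 6
binary(102) = 1100110

Elias gamma(102) = '000000' + '1100110' = 0000001100110 (13 bits)
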